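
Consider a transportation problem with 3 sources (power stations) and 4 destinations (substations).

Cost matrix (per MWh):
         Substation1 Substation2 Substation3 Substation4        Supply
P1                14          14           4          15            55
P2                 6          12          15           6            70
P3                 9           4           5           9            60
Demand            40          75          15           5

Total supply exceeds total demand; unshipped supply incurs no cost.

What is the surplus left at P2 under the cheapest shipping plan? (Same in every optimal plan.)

10

An optimal plan:
  P1→Substation3: 15 × 4 = 60
  P2→Substation1: 40 × 6 = 240
  P2→Substation2: 15 × 12 = 180
  P2→Substation4: 5 × 6 = 30
  P3→Substation2: 60 × 4 = 240
Total cost = 750.
P2 ships 60 of its 70, leaving 10.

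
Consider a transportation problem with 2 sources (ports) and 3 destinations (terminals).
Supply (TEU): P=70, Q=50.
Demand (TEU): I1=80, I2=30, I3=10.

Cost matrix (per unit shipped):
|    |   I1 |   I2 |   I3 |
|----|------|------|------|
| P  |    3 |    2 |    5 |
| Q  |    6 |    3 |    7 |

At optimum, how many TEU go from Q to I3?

Optimal shipments:
  P->I1: 70 × 3 = 210
  Q->I1: 10 × 6 = 60
  Q->I2: 30 × 3 = 90
  Q->I3: 10 × 7 = 70
Total cost = 430.
So Q→I3 carries 10 TEU.

10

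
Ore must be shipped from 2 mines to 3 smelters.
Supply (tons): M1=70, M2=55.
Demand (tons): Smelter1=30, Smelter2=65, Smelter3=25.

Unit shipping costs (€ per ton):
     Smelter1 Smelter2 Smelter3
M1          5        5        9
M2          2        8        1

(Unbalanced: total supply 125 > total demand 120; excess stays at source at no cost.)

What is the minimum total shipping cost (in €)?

A cheapest plan:
  M1–Smelter2: 65 × €5 = €325
  M2–Smelter1: 30 × €2 = €60
  M2–Smelter3: 25 × €1 = €25
Total = 325 + 60 + 25 = €410.
(Supply check: M1 ships 65; M2 ships 55.)

410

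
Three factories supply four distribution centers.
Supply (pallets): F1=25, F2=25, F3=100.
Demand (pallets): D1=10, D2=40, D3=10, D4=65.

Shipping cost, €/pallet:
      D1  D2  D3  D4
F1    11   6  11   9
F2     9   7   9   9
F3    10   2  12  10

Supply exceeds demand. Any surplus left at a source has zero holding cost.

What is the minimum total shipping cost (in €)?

880

A cheapest plan:
  F1 to D4: 25 × €9 = €225
  F2 to D1: 10 × €9 = €90
  F2 to D3: 10 × €9 = €90
  F2 to D4: 5 × €9 = €45
  F3 to D2: 40 × €2 = €80
  F3 to D4: 35 × €10 = €350
Total = 225 + 90 + 90 + 45 + 80 + 350 = €880.
(Supply check: F1 ships 25; F2 ships 25; F3 ships 75.)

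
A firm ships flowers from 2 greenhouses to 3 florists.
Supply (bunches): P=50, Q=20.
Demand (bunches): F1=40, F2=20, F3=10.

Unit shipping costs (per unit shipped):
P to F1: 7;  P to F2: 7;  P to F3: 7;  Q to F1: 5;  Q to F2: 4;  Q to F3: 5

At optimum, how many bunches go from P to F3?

10

Solving gives:
  P→F1: 40 × 7 = 280
  P→F3: 10 × 7 = 70
  Q→F2: 20 × 4 = 80
Total cost = 430.
So P→F3 carries 10 bunches.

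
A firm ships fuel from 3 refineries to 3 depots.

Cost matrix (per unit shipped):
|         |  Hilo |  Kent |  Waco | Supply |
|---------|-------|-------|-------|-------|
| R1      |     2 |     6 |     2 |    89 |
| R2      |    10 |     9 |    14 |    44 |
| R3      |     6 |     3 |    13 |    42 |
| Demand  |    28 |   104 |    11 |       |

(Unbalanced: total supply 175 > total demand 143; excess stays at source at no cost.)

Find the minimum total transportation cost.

612

A cheapest plan:
  R1→Hilo: 28 × 2 = 56
  R1→Kent: 50 × 6 = 300
  R1→Waco: 11 × 2 = 22
  R2→Kent: 12 × 9 = 108
  R3→Kent: 42 × 3 = 126
Total = 56 + 300 + 22 + 108 + 126 = 612.
(Supply check: R1 ships 89; R2 ships 12; R3 ships 42.)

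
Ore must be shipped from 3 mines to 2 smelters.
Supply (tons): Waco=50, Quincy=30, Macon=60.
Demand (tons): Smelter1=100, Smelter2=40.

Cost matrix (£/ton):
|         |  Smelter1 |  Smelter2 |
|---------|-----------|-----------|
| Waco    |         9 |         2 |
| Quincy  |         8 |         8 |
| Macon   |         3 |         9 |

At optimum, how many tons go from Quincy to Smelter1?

30

The minimum-cost plan:
  Waco–Smelter1: 10 × £9 = £90
  Waco–Smelter2: 40 × £2 = £80
  Quincy–Smelter1: 30 × £8 = £240
  Macon–Smelter1: 60 × £3 = £180
Total cost = £590.
So Quincy→Smelter1 carries 30 tons.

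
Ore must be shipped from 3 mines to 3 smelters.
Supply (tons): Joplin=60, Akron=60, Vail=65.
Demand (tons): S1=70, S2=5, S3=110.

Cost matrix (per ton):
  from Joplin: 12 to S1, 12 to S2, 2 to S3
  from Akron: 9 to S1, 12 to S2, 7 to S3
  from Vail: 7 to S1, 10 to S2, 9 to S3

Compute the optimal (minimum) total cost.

An optimal shipping plan:
  Joplin to S3: 60 tons
  Akron to S1: 10 tons
  Akron to S3: 50 tons
  Vail to S1: 60 tons
  Vail to S2: 5 tons
Total cost = 1030.

1030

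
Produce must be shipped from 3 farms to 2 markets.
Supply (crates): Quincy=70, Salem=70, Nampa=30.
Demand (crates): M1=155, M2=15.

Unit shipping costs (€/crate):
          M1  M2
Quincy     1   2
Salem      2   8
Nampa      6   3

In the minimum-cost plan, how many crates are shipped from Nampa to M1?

Solving gives:
  Quincy–M1: 70 × €1 = €70
  Salem–M1: 70 × €2 = €140
  Nampa–M1: 15 × €6 = €90
  Nampa–M2: 15 × €3 = €45
Total cost = €345.
So Nampa→M1 carries 15 crates.

15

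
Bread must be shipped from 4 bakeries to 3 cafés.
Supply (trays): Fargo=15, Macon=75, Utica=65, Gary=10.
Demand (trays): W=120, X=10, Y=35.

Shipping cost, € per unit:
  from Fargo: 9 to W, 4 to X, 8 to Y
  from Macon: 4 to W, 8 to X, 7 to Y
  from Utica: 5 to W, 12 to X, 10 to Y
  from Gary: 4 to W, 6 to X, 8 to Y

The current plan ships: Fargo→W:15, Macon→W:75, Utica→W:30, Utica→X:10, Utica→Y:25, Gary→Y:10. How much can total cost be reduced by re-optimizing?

Current plan cost = 15·9 + 75·4 + 30·5 + 10·12 + 25·10 + 10·8 = €1035.
Optimal plan:
  Fargo→X: 10 trays
  Fargo→Y: 5 trays
  Macon→W: 45 trays
  Macon→Y: 30 trays
  Utica→W: 65 trays
  Gary→W: 10 trays
Optimal cost = €835.
Saving = 1035 − 835 = €200.

200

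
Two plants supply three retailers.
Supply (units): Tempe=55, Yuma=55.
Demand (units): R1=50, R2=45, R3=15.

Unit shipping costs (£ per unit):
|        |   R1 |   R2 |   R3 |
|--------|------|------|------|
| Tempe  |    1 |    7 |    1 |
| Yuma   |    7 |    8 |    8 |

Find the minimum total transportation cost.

485

A cheapest plan:
  Tempe–R1: 40 units
  Tempe–R3: 15 units
  Yuma–R1: 10 units
  Yuma–R2: 45 units
Total cost = £485.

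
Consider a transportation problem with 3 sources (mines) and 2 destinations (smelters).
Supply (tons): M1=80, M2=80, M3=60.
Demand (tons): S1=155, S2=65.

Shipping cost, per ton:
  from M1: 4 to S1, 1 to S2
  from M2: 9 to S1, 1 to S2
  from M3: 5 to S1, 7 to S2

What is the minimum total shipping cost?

820

One minimum-cost allocation:
  M1 to S1: 80 × 4 = 320
  M2 to S1: 15 × 9 = 135
  M2 to S2: 65 × 1 = 65
  M3 to S1: 60 × 5 = 300
Total = 320 + 135 + 65 + 300 = 820.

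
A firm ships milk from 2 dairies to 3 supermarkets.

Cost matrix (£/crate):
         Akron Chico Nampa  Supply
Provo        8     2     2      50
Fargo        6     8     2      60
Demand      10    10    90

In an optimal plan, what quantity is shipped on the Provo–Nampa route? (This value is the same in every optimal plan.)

40

Solving gives:
  Provo–Chico: 10 crates
  Provo–Nampa: 40 crates
  Fargo–Akron: 10 crates
  Fargo–Nampa: 50 crates
Total cost = £260.
So Provo→Nampa carries 40 crates.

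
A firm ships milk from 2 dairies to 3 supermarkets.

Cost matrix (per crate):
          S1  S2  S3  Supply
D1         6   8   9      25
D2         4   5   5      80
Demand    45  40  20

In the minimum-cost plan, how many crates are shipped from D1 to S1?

Optimal shipments:
  D1–S1: 25 crates
  D2–S1: 20 crates
  D2–S2: 40 crates
  D2–S3: 20 crates
Total cost = 530.
So D1→S1 carries 25 crates.

25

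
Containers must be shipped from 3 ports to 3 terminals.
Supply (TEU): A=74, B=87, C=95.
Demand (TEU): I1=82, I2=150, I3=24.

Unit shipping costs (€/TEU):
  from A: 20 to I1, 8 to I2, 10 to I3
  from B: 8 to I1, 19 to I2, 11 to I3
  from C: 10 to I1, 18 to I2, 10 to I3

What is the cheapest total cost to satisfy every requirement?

One minimum-cost allocation:
  A–I2: 74 TEU
  B–I1: 82 TEU
  B–I3: 5 TEU
  C–I2: 76 TEU
  C–I3: 19 TEU
Total cost = €2861.
(Supply check: A ships 74; B ships 87; C ships 95.)

2861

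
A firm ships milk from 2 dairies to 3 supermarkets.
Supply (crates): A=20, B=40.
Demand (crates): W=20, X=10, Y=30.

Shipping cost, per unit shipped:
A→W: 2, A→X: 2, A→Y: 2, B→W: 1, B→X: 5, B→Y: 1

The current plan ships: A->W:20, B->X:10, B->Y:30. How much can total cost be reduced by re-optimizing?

Current plan cost = 20·2 + 10·5 + 30·1 = 120.
Optimal plan:
  A–X: 10 × 2 = 20
  A–Y: 10 × 2 = 20
  B–W: 20 × 1 = 20
  B–Y: 20 × 1 = 20
Optimal cost = 80.
Saving = 120 − 80 = 40.

40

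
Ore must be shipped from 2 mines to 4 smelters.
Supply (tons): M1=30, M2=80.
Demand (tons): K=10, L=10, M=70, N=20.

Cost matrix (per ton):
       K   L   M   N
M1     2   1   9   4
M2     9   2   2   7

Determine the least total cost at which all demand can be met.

One minimum-cost allocation:
  M1 to K: 10 × 2 = 20
  M1 to N: 20 × 4 = 80
  M2 to L: 10 × 2 = 20
  M2 to M: 70 × 2 = 140
Total = 20 + 80 + 20 + 140 = 260.

260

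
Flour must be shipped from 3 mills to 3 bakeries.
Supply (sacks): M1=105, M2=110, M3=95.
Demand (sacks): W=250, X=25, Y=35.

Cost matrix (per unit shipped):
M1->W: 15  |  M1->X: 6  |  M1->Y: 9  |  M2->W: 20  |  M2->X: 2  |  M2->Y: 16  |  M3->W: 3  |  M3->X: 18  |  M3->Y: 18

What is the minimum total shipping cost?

A cheapest plan:
  M1–W: 70 × 15 = 1050
  M1–Y: 35 × 9 = 315
  M2–W: 85 × 20 = 1700
  M2–X: 25 × 2 = 50
  M3–W: 95 × 3 = 285
Total = 1050 + 315 + 1700 + 50 + 285 = 3400.
(Supply check: M1 ships 105; M2 ships 110; M3 ships 95.)

3400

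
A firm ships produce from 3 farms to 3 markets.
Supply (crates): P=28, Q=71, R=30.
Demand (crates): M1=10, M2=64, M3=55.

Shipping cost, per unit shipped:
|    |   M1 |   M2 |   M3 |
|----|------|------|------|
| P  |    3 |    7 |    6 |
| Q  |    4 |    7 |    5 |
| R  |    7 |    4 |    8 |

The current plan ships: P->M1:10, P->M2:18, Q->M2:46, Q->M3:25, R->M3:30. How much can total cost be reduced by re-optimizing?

180

Current plan cost = 10·3 + 18·7 + 46·7 + 25·5 + 30·8 = 843.
Optimal plan:
  P->M1: 10 × 3 = 30
  P->M2: 18 × 7 = 126
  Q->M2: 16 × 7 = 112
  Q->M3: 55 × 5 = 275
  R->M2: 30 × 4 = 120
Optimal cost = 663.
Saving = 843 − 663 = 180.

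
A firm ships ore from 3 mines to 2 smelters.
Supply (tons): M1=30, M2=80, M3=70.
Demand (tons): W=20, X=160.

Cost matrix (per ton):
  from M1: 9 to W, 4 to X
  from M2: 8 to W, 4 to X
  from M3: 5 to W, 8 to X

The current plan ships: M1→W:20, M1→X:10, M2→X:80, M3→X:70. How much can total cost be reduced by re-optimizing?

160

Current plan cost = 20·9 + 10·4 + 80·4 + 70·8 = 1100.
Optimal plan:
  M1 to X: 30 × 4 = 120
  M2 to X: 80 × 4 = 320
  M3 to W: 20 × 5 = 100
  M3 to X: 50 × 8 = 400
Optimal cost = 940.
Saving = 1100 − 940 = 160.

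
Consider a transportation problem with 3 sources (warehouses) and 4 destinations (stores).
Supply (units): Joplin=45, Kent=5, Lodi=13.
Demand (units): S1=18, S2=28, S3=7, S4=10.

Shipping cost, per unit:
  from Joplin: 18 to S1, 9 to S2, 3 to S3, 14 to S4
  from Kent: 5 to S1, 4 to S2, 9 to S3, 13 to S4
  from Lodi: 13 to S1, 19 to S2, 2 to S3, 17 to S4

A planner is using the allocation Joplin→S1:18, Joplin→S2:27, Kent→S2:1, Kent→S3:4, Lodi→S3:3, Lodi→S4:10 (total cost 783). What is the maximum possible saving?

Current plan cost = 18·18 + 27·9 + 1·4 + 4·9 + 3·2 + 10·17 = 783.
Optimal plan:
  Joplin to S2: 28 × 9 = 252
  Joplin to S3: 7 × 3 = 21
  Joplin to S4: 10 × 14 = 140
  Kent to S1: 5 × 5 = 25
  Lodi to S1: 13 × 13 = 169
Optimal cost = 607.
Saving = 783 − 607 = 176.

176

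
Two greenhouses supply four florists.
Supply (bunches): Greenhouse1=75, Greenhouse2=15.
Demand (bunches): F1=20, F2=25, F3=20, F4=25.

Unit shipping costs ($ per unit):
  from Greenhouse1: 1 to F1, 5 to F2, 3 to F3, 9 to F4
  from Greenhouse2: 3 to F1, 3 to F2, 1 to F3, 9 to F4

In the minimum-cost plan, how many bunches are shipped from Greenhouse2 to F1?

Optimal shipments:
  Greenhouse1 to F1: 20 × $1 = $20
  Greenhouse1 to F2: 10 × $5 = $50
  Greenhouse1 to F3: 20 × $3 = $60
  Greenhouse1 to F4: 25 × $9 = $225
  Greenhouse2 to F2: 15 × $3 = $45
Total cost = $400.
The route Greenhouse2→F1 is not used.

0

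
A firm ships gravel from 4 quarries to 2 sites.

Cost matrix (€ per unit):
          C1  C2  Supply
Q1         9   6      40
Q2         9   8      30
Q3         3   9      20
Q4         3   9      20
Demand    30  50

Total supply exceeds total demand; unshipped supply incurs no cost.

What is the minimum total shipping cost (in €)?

410

A cheapest plan:
  Q1–C2: 40 × €6 = €240
  Q2–C2: 10 × €8 = €80
  Q3–C1: 20 × €3 = €60
  Q4–C1: 10 × €3 = €30
Total = 240 + 80 + 60 + 30 = €410.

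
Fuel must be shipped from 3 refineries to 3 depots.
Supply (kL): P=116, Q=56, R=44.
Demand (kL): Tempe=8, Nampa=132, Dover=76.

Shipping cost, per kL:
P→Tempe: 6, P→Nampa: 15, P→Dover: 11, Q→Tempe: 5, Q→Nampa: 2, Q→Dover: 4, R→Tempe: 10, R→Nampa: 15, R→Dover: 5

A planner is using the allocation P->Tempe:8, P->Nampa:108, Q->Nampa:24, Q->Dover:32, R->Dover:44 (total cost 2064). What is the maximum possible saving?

192

Current plan cost = 8·6 + 108·15 + 24·2 + 32·4 + 44·5 = 2064.
Optimal plan:
  P–Tempe: 8 × 6 = 48
  P–Nampa: 76 × 15 = 1140
  P–Dover: 32 × 11 = 352
  Q–Nampa: 56 × 2 = 112
  R–Dover: 44 × 5 = 220
Optimal cost = 1872.
Saving = 2064 − 1872 = 192.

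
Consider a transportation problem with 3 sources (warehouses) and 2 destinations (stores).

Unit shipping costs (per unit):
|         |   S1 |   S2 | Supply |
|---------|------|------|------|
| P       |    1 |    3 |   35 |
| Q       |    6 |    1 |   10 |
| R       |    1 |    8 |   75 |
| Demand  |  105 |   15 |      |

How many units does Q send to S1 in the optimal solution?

Solving gives:
  P to S1: 30 × 1 = 30
  P to S2: 5 × 3 = 15
  Q to S2: 10 × 1 = 10
  R to S1: 75 × 1 = 75
Total cost = 130.
The route Q→S1 is not used.

0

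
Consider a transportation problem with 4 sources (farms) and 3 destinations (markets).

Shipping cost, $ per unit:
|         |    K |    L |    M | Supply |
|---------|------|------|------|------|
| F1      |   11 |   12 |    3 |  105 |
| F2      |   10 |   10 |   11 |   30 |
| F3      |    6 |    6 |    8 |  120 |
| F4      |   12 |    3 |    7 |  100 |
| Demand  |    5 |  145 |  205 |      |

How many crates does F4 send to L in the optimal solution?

100

The minimum-cost plan:
  F1 to M: 105 × $3 = $315
  F2 to M: 30 × $11 = $330
  F3 to K: 5 × $6 = $30
  F3 to L: 45 × $6 = $270
  F3 to M: 70 × $8 = $560
  F4 to L: 100 × $3 = $300
Total cost = $1805.
So F4→L carries 100 crates.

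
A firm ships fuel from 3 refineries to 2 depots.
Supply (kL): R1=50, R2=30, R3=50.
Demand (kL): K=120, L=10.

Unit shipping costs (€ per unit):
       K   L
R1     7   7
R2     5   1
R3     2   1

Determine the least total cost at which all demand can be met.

Optimal allocation:
  R1 to K: 50 kL
  R2 to K: 20 kL
  R2 to L: 10 kL
  R3 to K: 50 kL
Total cost = €560.

560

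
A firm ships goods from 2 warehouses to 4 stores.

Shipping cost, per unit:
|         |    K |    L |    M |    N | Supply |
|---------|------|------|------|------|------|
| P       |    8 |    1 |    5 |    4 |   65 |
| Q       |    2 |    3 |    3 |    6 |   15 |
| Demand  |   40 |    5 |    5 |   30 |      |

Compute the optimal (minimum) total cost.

380

An optimal shipping plan:
  P to K: 25 × 8 = 200
  P to L: 5 × 1 = 5
  P to M: 5 × 5 = 25
  P to N: 30 × 4 = 120
  Q to K: 15 × 2 = 30
Total = 200 + 5 + 25 + 120 + 30 = 380.
(Supply check: P ships 65; Q ships 15.)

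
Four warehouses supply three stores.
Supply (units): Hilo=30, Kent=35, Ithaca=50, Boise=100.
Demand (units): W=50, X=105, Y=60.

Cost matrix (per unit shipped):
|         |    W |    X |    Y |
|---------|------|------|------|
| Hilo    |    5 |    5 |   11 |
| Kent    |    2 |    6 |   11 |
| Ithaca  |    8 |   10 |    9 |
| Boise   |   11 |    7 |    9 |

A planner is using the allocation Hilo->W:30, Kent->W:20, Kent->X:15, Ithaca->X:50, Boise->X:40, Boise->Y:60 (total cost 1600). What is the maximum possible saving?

Current plan cost = 30·5 + 20·2 + 15·6 + 50·10 + 40·7 + 60·9 = 1600.
Optimal plan:
  Hilo–W: 15 × 5 = 75
  Hilo–X: 15 × 5 = 75
  Kent–W: 35 × 2 = 70
  Ithaca–Y: 50 × 9 = 450
  Boise–X: 90 × 7 = 630
  Boise–Y: 10 × 9 = 90
Optimal cost = 1390.
Saving = 1600 − 1390 = 210.

210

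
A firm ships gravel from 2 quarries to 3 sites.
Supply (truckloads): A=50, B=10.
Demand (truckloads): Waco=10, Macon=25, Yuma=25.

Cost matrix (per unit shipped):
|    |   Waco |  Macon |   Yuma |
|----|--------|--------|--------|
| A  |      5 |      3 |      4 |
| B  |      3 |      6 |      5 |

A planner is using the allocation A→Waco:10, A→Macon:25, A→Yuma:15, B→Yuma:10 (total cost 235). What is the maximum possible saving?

Current plan cost = 10·5 + 25·3 + 15·4 + 10·5 = 235.
Optimal plan:
  A–Macon: 25 × 3 = 75
  A–Yuma: 25 × 4 = 100
  B–Waco: 10 × 3 = 30
Optimal cost = 205.
Saving = 235 − 205 = 30.

30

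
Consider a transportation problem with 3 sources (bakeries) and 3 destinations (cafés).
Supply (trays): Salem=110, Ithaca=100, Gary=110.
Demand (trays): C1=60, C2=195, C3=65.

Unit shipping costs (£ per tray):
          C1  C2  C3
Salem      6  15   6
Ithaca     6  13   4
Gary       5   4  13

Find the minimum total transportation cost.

Optimal allocation:
  Salem–C1: 60 trays
  Salem–C2: 50 trays
  Ithaca–C2: 35 trays
  Ithaca–C3: 65 trays
  Gary–C2: 110 trays
Total cost = £2265.
(Supply check: Salem ships 110; Ithaca ships 100; Gary ships 110.)

2265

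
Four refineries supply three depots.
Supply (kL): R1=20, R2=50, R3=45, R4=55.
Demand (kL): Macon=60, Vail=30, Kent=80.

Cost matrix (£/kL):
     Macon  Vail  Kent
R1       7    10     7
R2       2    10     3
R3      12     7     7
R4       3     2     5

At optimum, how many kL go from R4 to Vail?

30

Solving gives:
  R1 to Kent: 20 × £7 = £140
  R2 to Macon: 35 × £2 = £70
  R2 to Kent: 15 × £3 = £45
  R3 to Kent: 45 × £7 = £315
  R4 to Macon: 25 × £3 = £75
  R4 to Vail: 30 × £2 = £60
Total cost = £705.
So R4→Vail carries 30 kL.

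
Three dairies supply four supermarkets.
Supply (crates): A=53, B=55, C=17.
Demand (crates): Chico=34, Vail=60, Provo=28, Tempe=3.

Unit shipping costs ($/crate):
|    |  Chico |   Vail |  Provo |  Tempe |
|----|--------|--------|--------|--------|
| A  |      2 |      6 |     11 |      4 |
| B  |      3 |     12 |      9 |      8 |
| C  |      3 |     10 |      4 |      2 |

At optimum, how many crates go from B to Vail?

7

Optimal shipments:
  A→Vail: 53 × $6 = $318
  B→Chico: 34 × $3 = $102
  B→Vail: 7 × $12 = $84
  B→Provo: 14 × $9 = $126
  C→Provo: 14 × $4 = $56
  C→Tempe: 3 × $2 = $6
Total cost = $692.
So B→Vail carries 7 crates.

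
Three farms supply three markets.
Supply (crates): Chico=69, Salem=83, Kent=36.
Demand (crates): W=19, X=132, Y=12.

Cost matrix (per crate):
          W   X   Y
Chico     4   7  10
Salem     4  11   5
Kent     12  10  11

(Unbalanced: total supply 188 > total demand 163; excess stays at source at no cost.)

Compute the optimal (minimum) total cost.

Optimal allocation:
  Chico→X: 69 × 7 = 483
  Salem→W: 19 × 4 = 76
  Salem→X: 27 × 11 = 297
  Salem→Y: 12 × 5 = 60
  Kent→X: 36 × 10 = 360
Total = 483 + 76 + 297 + 60 + 360 = 1276.
(Supply check: Chico ships 69; Salem ships 58; Kent ships 36.)

1276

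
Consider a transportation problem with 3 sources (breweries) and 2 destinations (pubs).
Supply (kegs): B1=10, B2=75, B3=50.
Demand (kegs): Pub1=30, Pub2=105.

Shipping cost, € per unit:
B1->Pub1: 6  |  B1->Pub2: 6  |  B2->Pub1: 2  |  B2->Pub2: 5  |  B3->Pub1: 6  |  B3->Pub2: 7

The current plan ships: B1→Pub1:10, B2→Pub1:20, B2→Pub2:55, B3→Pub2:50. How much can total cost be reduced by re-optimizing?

Current plan cost = 10·6 + 20·2 + 55·5 + 50·7 = €725.
Optimal plan:
  B1→Pub2: 10 × €6 = €60
  B2→Pub1: 30 × €2 = €60
  B2→Pub2: 45 × €5 = €225
  B3→Pub2: 50 × €7 = €350
Optimal cost = €695.
Saving = 725 − 695 = €30.

30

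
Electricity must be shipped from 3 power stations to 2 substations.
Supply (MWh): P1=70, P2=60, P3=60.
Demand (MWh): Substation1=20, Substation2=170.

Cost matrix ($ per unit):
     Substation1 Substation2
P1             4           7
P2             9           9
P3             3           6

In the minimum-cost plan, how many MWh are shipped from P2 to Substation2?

Optimal shipments:
  P1->Substation1: 20 × $4 = $80
  P1->Substation2: 50 × $7 = $350
  P2->Substation2: 60 × $9 = $540
  P3->Substation2: 60 × $6 = $360
Total cost = $1330.
So P2→Substation2 carries 60 MWh.

60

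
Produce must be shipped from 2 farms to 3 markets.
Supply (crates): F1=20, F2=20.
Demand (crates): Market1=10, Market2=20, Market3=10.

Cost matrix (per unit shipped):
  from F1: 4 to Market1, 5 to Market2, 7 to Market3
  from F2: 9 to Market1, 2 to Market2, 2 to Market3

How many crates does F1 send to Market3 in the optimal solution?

0

Optimal shipments:
  F1 to Market1: 10 × 4 = 40
  F1 to Market2: 10 × 5 = 50
  F2 to Market2: 10 × 2 = 20
  F2 to Market3: 10 × 2 = 20
Total cost = 130.
The route F1→Market3 is not used.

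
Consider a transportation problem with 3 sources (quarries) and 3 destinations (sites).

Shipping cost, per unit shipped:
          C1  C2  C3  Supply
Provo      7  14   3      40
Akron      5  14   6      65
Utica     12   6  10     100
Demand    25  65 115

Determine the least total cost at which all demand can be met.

Optimal allocation:
  Provo–C3: 40 × 3 = 120
  Akron–C1: 25 × 5 = 125
  Akron–C3: 40 × 6 = 240
  Utica–C2: 65 × 6 = 390
  Utica–C3: 35 × 10 = 350
Total = 120 + 125 + 240 + 390 + 350 = 1225.
(Supply check: Provo ships 40; Akron ships 65; Utica ships 100.)

1225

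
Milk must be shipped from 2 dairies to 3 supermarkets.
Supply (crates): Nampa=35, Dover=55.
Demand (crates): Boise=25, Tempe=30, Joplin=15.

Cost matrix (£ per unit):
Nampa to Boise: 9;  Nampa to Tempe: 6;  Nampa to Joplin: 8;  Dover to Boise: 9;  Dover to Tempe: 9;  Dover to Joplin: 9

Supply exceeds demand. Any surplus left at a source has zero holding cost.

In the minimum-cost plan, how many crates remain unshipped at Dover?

An optimal plan:
  Nampa->Tempe: 30 × £6 = £180
  Nampa->Joplin: 5 × £8 = £40
  Dover->Boise: 25 × £9 = £225
  Dover->Joplin: 10 × £9 = £90
Total cost = £535.
Dover ships 35 of its 55, leaving 20.

20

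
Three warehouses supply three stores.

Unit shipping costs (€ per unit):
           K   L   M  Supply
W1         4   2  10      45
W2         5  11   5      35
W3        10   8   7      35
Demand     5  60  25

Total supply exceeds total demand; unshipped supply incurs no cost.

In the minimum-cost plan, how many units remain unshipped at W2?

Minimum-cost shipments:
  W1–L: 45 × €2 = €90
  W2–K: 5 × €5 = €25
  W2–M: 25 × €5 = €125
  W3–L: 15 × €8 = €120
Total cost = €360.
W2 ships 30 of its 35, leaving 5.

5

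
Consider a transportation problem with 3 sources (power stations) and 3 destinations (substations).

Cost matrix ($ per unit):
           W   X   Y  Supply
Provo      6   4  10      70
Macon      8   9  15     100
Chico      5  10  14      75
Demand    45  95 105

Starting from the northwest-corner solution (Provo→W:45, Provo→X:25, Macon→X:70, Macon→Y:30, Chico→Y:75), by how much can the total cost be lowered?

225

Current plan cost = 45·6 + 25·4 + 70·9 + 30·15 + 75·14 = $2500.
Optimal plan:
  Provo->Y: 70 MWh
  Macon->X: 95 MWh
  Macon->Y: 5 MWh
  Chico->W: 45 MWh
  Chico->Y: 30 MWh
Optimal cost = $2275.
Saving = 2500 − 2275 = $225.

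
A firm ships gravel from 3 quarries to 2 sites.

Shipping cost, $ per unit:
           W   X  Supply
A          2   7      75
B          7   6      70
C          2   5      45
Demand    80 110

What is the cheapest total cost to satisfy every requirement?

780

A cheapest plan:
  A–W: 75 × $2 = $150
  B–X: 70 × $6 = $420
  C–W: 5 × $2 = $10
  C–X: 40 × $5 = $200
Total = 150 + 420 + 10 + 200 = $780.
(Supply check: A ships 75; B ships 70; C ships 45.)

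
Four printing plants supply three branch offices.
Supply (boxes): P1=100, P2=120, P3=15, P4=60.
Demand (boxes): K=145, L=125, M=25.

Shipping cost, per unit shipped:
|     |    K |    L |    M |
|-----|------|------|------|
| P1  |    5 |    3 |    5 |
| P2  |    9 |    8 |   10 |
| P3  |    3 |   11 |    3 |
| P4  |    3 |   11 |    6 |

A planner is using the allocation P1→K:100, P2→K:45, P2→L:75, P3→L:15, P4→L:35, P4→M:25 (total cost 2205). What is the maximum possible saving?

Current plan cost = 100·5 + 45·9 + 75·8 + 15·11 + 35·11 + 25·6 = 2205.
Optimal plan:
  P1 to L: 100 × 3 = 300
  P2 to K: 85 × 9 = 765
  P2 to L: 25 × 8 = 200
  P2 to M: 10 × 10 = 100
  P3 to M: 15 × 3 = 45
  P4 to K: 60 × 3 = 180
Optimal cost = 1590.
Saving = 2205 − 1590 = 615.

615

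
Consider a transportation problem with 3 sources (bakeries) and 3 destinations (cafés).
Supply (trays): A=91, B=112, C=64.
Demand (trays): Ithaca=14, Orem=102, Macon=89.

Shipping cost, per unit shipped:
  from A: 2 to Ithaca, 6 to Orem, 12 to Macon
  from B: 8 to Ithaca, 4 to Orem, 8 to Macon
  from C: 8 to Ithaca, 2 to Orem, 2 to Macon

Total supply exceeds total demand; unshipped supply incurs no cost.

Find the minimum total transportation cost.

794

Optimal allocation:
  A→Ithaca: 14 × 2 = 28
  A→Orem: 15 × 6 = 90
  B→Orem: 87 × 4 = 348
  B→Macon: 25 × 8 = 200
  C→Macon: 64 × 2 = 128
Total = 28 + 90 + 348 + 200 + 128 = 794.
(Supply check: A ships 29; B ships 112; C ships 64.)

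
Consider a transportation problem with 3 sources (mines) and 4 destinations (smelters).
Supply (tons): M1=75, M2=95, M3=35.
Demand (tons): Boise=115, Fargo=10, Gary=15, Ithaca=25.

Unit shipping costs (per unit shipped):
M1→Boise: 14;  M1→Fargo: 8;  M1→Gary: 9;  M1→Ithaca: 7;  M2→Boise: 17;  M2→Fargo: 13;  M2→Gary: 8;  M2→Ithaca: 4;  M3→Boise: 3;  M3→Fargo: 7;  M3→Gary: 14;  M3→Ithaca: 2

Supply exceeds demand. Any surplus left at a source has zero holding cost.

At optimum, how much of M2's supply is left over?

An optimal plan:
  M1 to Boise: 65 × 14 = 910
  M1 to Fargo: 10 × 8 = 80
  M2 to Boise: 15 × 17 = 255
  M2 to Gary: 15 × 8 = 120
  M2 to Ithaca: 25 × 4 = 100
  M3 to Boise: 35 × 3 = 105
Total cost = 1570.
M2 ships 55 of its 95, leaving 40.

40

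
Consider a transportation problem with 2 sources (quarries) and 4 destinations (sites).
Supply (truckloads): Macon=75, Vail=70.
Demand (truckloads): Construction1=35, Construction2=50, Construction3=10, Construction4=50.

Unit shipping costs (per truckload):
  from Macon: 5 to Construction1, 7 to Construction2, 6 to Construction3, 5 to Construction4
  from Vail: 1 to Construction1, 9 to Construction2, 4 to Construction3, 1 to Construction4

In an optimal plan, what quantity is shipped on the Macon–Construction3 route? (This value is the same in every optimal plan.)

10

Optimal shipments:
  Macon–Construction1: 15 × 5 = 75
  Macon–Construction2: 50 × 7 = 350
  Macon–Construction3: 10 × 6 = 60
  Vail–Construction1: 20 × 1 = 20
  Vail–Construction4: 50 × 1 = 50
Total cost = 555.
So Macon→Construction3 carries 10 truckloads.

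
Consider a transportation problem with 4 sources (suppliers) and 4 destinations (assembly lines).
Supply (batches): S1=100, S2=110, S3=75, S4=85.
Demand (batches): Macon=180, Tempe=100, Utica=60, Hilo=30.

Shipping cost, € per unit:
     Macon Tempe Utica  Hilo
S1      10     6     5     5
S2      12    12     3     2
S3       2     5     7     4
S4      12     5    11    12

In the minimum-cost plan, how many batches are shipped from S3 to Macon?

Optimal shipments:
  S1→Macon: 85 × €10 = €850
  S1→Tempe: 15 × €6 = €90
  S2→Macon: 20 × €12 = €240
  S2→Utica: 60 × €3 = €180
  S2→Hilo: 30 × €2 = €60
  S3→Macon: 75 × €2 = €150
  S4→Tempe: 85 × €5 = €425
Total cost = €1995.
So S3→Macon carries 75 batches.

75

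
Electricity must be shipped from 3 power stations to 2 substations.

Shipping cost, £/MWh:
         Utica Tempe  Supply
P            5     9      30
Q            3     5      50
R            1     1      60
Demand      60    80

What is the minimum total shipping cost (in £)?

An optimal shipping plan:
  P→Utica: 30 × £5 = £150
  Q→Utica: 30 × £3 = £90
  Q→Tempe: 20 × £5 = £100
  R→Tempe: 60 × £1 = £60
Total = 150 + 90 + 100 + 60 = £400.

400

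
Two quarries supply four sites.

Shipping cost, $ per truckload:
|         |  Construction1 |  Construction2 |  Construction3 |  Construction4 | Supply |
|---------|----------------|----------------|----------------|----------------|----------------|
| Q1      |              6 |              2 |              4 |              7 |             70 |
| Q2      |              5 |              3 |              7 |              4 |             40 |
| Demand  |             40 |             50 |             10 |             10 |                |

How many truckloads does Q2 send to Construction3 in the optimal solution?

The minimum-cost plan:
  Q1 to Construction1: 10 × $6 = $60
  Q1 to Construction2: 50 × $2 = $100
  Q1 to Construction3: 10 × $4 = $40
  Q2 to Construction1: 30 × $5 = $150
  Q2 to Construction4: 10 × $4 = $40
Total cost = $390.
The route Q2→Construction3 is not used.

0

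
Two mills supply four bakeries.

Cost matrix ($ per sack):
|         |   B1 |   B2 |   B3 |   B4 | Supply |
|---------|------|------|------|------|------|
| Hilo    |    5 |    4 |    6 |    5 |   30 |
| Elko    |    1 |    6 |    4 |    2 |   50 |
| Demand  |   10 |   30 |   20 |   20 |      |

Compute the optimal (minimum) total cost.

250

One minimum-cost allocation:
  Hilo->B2: 30 sacks
  Elko->B1: 10 sacks
  Elko->B3: 20 sacks
  Elko->B4: 20 sacks
Total cost = $250.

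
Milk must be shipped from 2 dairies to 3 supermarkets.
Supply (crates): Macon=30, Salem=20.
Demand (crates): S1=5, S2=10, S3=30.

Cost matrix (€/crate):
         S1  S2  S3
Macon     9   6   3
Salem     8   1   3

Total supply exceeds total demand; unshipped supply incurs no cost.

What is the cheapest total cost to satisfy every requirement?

One minimum-cost allocation:
  Macon–S3: 25 × €3 = €75
  Salem–S1: 5 × €8 = €40
  Salem–S2: 10 × €1 = €10
  Salem–S3: 5 × €3 = €15
Total = 75 + 40 + 10 + 15 = €140.
(Supply check: Macon ships 25; Salem ships 20.)

140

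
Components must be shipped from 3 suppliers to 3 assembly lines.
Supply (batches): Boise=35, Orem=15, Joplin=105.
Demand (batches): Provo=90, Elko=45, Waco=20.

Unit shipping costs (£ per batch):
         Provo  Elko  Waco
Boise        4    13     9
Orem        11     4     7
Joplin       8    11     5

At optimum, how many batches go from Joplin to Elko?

30

Optimal shipments:
  Boise→Provo: 35 batches
  Orem→Elko: 15 batches
  Joplin→Provo: 55 batches
  Joplin→Elko: 30 batches
  Joplin→Waco: 20 batches
Total cost = £1070.
So Joplin→Elko carries 30 batches.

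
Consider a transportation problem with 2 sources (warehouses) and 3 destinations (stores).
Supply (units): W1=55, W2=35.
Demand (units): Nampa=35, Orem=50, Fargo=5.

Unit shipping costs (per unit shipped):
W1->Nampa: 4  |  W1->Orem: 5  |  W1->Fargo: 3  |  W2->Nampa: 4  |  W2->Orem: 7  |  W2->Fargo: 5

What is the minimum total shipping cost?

405

Optimal allocation:
  W1 to Orem: 50 × 5 = 250
  W1 to Fargo: 5 × 3 = 15
  W2 to Nampa: 35 × 4 = 140
Total = 250 + 15 + 140 = 405.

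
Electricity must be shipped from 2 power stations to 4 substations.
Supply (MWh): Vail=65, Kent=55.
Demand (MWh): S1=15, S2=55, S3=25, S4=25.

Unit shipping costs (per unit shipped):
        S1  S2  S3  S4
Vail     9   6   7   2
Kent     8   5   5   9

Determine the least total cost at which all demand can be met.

610

Optimal allocation:
  Vail→S1: 15 × 9 = 135
  Vail→S2: 25 × 6 = 150
  Vail→S4: 25 × 2 = 50
  Kent→S2: 30 × 5 = 150
  Kent→S3: 25 × 5 = 125
Total = 135 + 150 + 50 + 150 + 125 = 610.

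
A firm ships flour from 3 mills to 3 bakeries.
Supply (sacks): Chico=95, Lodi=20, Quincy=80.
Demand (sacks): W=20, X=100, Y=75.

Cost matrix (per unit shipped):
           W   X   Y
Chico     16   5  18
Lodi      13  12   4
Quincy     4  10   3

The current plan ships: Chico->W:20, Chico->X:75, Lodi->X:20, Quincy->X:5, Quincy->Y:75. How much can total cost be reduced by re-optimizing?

Current plan cost = 20·16 + 75·5 + 20·12 + 5·10 + 75·3 = 1210.
Optimal plan:
  Chico→X: 95 sacks
  Lodi→Y: 20 sacks
  Quincy→W: 20 sacks
  Quincy→X: 5 sacks
  Quincy→Y: 55 sacks
Optimal cost = 850.
Saving = 1210 − 850 = 360.

360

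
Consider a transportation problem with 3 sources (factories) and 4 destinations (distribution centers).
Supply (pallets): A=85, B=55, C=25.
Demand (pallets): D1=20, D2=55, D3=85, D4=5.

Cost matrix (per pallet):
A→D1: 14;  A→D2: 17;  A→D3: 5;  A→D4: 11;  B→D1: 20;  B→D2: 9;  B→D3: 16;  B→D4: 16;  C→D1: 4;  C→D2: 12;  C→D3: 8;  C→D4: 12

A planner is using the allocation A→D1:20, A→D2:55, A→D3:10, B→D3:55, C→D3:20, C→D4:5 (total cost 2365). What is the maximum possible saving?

Current plan cost = 20·14 + 55·17 + 10·5 + 55·16 + 20·8 + 5·12 = 2365.
Optimal plan:
  A–D3: 85 × 5 = 425
  B–D2: 55 × 9 = 495
  C–D1: 20 × 4 = 80
  C–D4: 5 × 12 = 60
Optimal cost = 1060.
Saving = 2365 − 1060 = 1305.

1305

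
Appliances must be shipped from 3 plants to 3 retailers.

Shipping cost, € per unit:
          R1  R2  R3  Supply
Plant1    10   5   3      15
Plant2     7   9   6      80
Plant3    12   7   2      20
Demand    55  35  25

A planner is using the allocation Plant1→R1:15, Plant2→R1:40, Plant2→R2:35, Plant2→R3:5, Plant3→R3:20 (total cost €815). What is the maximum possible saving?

105

Current plan cost = 15·10 + 40·7 + 35·9 + 5·6 + 20·2 = €815.
Optimal plan:
  Plant1–R2: 15 × €5 = €75
  Plant2–R1: 55 × €7 = €385
  Plant2–R2: 20 × €9 = €180
  Plant2–R3: 5 × €6 = €30
  Plant3–R3: 20 × €2 = €40
Optimal cost = €710.
Saving = 815 − 710 = €105.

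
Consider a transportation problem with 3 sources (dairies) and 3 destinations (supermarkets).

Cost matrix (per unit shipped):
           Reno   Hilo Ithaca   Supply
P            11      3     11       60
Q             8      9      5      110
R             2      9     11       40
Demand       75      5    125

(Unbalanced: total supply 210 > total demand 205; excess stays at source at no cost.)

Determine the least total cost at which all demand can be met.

1195

A cheapest plan:
  P→Reno: 35 crates
  P→Hilo: 5 crates
  P→Ithaca: 15 crates
  Q→Ithaca: 110 crates
  R→Reno: 40 crates
Total cost = 1195.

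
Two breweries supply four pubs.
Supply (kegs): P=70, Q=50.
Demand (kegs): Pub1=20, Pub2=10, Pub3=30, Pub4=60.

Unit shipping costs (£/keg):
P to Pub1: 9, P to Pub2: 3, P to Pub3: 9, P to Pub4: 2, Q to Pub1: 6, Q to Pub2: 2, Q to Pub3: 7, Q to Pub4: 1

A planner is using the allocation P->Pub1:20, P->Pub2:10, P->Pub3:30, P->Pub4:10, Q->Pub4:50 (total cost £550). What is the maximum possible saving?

70

Current plan cost = 20·9 + 10·3 + 30·9 + 10·2 + 50·1 = £550.
Optimal plan:
  P–Pub2: 10 × £3 = £30
  P–Pub4: 60 × £2 = £120
  Q–Pub1: 20 × £6 = £120
  Q–Pub3: 30 × £7 = £210
Optimal cost = £480.
Saving = 550 − 480 = £70.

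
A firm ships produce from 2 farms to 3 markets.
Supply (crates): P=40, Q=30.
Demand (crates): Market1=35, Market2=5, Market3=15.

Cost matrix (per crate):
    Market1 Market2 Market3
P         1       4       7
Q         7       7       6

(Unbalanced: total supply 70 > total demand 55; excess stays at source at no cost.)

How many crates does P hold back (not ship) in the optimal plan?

0

Minimum-cost shipments:
  P→Market1: 35 × 1 = 35
  P→Market2: 5 × 4 = 20
  Q→Market3: 15 × 6 = 90
Total cost = 145.
P ships 40 of its 40, leaving 0.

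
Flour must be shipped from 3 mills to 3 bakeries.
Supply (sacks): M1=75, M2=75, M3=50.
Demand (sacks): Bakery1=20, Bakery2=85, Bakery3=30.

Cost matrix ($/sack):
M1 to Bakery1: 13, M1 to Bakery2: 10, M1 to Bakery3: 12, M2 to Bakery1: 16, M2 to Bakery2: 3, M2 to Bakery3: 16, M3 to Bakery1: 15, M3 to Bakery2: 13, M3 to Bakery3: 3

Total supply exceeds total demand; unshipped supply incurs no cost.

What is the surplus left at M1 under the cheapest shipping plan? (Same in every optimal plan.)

45

An optimal plan:
  M1–Bakery1: 20 sacks
  M1–Bakery2: 10 sacks
  M2–Bakery2: 75 sacks
  M3–Bakery3: 30 sacks
Total cost = $675.
M1 ships 30 of its 75, leaving 45.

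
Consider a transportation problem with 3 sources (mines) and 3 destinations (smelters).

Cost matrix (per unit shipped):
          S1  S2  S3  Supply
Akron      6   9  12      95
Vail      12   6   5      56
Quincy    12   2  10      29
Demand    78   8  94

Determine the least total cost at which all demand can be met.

Optimal allocation:
  Akron to S1: 78 tons
  Akron to S3: 17 tons
  Vail to S3: 56 tons
  Quincy to S2: 8 tons
  Quincy to S3: 21 tons
Total cost = 1178.

1178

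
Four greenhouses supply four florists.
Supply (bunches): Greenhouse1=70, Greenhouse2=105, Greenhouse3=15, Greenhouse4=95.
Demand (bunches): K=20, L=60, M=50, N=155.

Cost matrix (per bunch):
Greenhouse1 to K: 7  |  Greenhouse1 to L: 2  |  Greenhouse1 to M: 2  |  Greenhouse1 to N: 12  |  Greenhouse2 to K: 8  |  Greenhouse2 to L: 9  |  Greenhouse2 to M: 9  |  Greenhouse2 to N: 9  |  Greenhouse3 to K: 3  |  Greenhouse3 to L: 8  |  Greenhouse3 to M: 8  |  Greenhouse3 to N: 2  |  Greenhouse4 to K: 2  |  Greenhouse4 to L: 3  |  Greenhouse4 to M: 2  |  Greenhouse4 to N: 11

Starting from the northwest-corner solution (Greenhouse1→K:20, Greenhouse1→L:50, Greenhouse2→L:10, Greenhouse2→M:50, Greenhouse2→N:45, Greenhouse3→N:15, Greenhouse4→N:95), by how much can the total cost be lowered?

Current plan cost = 20·7 + 50·2 + 10·9 + 50·9 + 45·9 + 15·2 + 95·11 = 2260.
Optimal plan:
  Greenhouse1→L: 60 bunches
  Greenhouse1→M: 10 bunches
  Greenhouse2→N: 105 bunches
  Greenhouse3→N: 15 bunches
  Greenhouse4→K: 20 bunches
  Greenhouse4→M: 40 bunches
  Greenhouse4→N: 35 bunches
Optimal cost = 1620.
Saving = 2260 − 1620 = 640.

640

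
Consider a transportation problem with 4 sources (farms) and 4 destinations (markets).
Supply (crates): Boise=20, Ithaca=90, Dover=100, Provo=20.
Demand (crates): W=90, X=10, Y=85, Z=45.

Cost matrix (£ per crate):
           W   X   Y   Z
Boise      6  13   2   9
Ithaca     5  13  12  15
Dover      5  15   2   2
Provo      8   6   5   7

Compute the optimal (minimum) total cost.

One minimum-cost allocation:
  Boise to Y: 20 crates
  Ithaca to W: 90 crates
  Dover to Y: 55 crates
  Dover to Z: 45 crates
  Provo to X: 10 crates
  Provo to Y: 10 crates
Total cost = £800.

800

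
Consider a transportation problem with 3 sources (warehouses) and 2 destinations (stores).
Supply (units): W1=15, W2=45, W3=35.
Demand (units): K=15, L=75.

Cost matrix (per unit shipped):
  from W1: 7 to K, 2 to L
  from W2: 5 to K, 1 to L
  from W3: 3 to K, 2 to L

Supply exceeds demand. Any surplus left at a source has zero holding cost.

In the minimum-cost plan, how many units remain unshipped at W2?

An optimal plan:
  W1->L: 15 units
  W2->L: 45 units
  W3->K: 15 units
  W3->L: 15 units
Total cost = 150.
W2 ships 45 of its 45, leaving 0.

0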